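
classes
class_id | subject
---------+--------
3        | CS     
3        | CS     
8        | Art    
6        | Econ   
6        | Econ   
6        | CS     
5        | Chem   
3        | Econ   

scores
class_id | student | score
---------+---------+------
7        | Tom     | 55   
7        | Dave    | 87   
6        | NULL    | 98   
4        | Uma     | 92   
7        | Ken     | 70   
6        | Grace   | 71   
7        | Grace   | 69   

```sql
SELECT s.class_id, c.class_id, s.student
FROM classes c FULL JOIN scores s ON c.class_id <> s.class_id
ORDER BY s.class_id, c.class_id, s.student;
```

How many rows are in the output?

50

FULL OUTER JOIN keeps every row from both sides; unmatched rows get NULL for the other side's columns.
Matching on c.class_id <> s.class_id.
Matched pairs: 50; unmatched c rows kept: 0; unmatched s rows kept: 0.
Total: 50 rows.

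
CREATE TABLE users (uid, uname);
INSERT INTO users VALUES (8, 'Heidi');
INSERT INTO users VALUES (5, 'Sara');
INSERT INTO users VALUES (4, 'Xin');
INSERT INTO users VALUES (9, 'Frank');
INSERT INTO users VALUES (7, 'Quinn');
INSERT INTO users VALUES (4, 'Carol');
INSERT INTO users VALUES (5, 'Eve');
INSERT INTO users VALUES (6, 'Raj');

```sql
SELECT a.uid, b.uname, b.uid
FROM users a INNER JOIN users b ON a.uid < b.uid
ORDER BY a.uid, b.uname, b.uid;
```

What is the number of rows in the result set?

26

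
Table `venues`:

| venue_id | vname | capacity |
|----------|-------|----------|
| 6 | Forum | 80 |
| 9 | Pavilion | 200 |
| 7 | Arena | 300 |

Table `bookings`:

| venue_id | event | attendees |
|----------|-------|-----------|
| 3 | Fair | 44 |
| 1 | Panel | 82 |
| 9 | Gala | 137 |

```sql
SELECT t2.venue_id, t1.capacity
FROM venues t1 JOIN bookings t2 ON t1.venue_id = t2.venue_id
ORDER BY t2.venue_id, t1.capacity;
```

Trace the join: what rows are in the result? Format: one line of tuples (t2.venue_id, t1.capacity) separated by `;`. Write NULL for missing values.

(9, 200)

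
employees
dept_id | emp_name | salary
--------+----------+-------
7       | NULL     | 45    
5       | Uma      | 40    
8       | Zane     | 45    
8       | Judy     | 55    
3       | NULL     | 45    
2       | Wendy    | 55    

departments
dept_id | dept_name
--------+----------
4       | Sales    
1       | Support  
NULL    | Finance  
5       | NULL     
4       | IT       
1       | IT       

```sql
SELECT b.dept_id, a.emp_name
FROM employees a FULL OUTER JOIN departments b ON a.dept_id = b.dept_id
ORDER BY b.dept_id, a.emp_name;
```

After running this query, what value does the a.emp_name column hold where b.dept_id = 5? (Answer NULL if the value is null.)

FULL OUTER JOIN keeps every row from both sides; unmatched rows get NULL for the other side's columns.
Matching on a.dept_id = b.dept_id. A NULL in a compared column never satisfies the condition.
Matched pairs: 1; unmatched a rows kept: 5; unmatched b rows kept: 5.

Uma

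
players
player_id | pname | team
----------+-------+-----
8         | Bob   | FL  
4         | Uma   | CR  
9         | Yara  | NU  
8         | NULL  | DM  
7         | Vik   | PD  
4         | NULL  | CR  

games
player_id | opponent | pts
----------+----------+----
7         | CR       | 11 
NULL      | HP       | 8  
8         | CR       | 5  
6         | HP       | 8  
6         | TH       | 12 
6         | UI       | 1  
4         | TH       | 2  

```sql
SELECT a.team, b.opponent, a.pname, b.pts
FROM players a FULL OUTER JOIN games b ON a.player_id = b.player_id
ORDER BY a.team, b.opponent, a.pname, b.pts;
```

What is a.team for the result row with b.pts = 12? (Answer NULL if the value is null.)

NULL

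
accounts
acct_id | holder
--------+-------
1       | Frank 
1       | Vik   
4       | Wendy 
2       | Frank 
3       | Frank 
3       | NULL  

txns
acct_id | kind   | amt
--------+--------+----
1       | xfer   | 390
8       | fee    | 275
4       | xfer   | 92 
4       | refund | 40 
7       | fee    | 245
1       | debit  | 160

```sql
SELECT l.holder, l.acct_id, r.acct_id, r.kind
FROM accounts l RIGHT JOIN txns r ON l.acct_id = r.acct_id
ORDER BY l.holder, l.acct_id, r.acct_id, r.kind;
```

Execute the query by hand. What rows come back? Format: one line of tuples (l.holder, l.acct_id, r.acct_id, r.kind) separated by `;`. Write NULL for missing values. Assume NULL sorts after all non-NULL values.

RIGHT JOIN keeps every row from `txns`; unmatched rows get NULL for `accounts`'s columns.
Matching on l.acct_id = r.acct_id.
- l (acct_id=1) pairs with 2 row(s) of r.
- l (acct_id=1) pairs with 2 row(s) of r.
- l (acct_id=4) pairs with 2 row(s) of r.
- l (acct_id=2) has no partner in r.
- l (acct_id=3) has no partner in r.
- l (acct_id=3) has no partner in r.
- plus 2 unmatched r row(s), each kept with NULL l columns.
After projecting and ordering:
l.holder | l.acct_id | r.acct_id | r.kind
Frank | 1 | 1 | debit
Frank | 1 | 1 | xfer
Vik | 1 | 1 | debit
Vik | 1 | 1 | xfer
Wendy | 4 | 4 | refund
Wendy | 4 | 4 | xfer
NULL | NULL | 7 | fee
NULL | NULL | 8 | fee

(Frank, 1, 1, debit); (Frank, 1, 1, xfer); (Vik, 1, 1, debit); (Vik, 1, 1, xfer); (Wendy, 4, 4, refund); (Wendy, 4, 4, xfer); (NULL, NULL, 7, fee); (NULL, NULL, 8, fee)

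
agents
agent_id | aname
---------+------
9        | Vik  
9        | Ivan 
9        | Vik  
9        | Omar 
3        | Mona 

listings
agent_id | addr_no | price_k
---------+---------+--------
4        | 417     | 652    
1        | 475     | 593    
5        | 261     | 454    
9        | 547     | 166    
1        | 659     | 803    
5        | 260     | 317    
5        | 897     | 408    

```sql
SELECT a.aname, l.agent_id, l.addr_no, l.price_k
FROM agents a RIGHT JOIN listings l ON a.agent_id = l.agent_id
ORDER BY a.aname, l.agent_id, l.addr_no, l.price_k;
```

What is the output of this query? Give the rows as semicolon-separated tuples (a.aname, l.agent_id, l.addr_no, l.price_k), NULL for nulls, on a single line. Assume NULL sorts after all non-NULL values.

(Ivan, 9, 547, 166); (Omar, 9, 547, 166); (Vik, 9, 547, 166); (Vik, 9, 547, 166); (NULL, 1, 475, 593); (NULL, 1, 659, 803); (NULL, 4, 417, 652); (NULL, 5, 260, 317); (NULL, 5, 261, 454); (NULL, 5, 897, 408)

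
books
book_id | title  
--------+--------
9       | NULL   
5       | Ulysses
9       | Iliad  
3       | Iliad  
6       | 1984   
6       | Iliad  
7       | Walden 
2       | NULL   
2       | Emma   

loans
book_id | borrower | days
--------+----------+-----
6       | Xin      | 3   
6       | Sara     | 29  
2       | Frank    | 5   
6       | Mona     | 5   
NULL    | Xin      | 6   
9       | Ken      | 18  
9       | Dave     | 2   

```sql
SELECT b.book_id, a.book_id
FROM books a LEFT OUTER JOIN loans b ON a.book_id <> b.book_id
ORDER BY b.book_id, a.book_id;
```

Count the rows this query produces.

42

LEFT JOIN keeps every row from `books`; unmatched rows get NULL for `loans`'s columns.
Matching on a.book_id <> b.book_id. A NULL in a compared column never satisfies the condition.
- a[0] book_id=9 → 4 match(es) in b → 4 row(s).
- a[1] book_id=5 → 6 match(es) in b → 6 row(s).
- a[2] book_id=9 → 4 match(es) in b → 4 row(s).
- a[3] book_id=3 → 6 match(es) in b → 6 row(s).
- a[4] book_id=6 → 3 match(es) in b → 3 row(s).
- a[5] book_id=6 → 3 match(es) in b → 3 row(s).
- a[6] book_id=7 → 6 match(es) in b → 6 row(s).
- a[7] book_id=2 → 5 match(es) in b → 5 row(s).
- a[8] book_id=2 → 5 match(es) in b → 5 row(s).
Total: 42 rows.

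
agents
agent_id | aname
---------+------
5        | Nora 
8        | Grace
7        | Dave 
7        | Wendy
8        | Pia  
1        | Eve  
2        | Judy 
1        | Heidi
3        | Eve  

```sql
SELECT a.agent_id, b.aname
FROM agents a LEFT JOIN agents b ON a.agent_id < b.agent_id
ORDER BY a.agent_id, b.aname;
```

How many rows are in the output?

LEFT JOIN keeps every row from `agents a`; unmatched rows get NULL for `agents b`'s columns.
Matching on a.agent_id < b.agent_id.
- agent_id=5: 4 matching b row(s), so 4 row(s) emitted.
- agent_id=8: no b row matches, row kept with b columns NULL.
- agent_id=7: 2 matching b row(s), so 2 row(s) emitted.
- agent_id=7: 2 matching b row(s), so 2 row(s) emitted.
- agent_id=8: no b row matches, row kept with b columns NULL.
- agent_id=1: 7 matching b row(s), so 7 row(s) emitted.
- agent_id=2: 6 matching b row(s), so 6 row(s) emitted.
- agent_id=1: 7 matching b row(s), so 7 row(s) emitted.
- agent_id=3: 5 matching b row(s), so 5 row(s) emitted.
Total: 33 matched + 2 padded = 35 rows.

35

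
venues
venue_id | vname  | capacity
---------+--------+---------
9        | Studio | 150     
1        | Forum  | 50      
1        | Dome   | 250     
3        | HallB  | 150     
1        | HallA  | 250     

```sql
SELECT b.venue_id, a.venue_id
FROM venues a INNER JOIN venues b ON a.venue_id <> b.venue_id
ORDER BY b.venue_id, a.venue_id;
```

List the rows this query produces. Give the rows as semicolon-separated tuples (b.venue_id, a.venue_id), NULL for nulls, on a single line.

INNER JOIN keeps only pairs where the ON condition holds.
Matching on a.venue_id <> b.venue_id.
- venue_id=9: 4 matching b row(s), so 4 row(s) emitted.
- venue_id=1: 2 matching b row(s), so 2 row(s) emitted.
- venue_id=1: 2 matching b row(s), so 2 row(s) emitted.
- venue_id=3: 4 matching b row(s), so 4 row(s) emitted.
- venue_id=1: 2 matching b row(s), so 2 row(s) emitted.

(1, 3); (1, 3); (1, 3); (1, 9); (1, 9); (1, 9); (3, 1); (3, 1); (3, 1); (3, 9); (9, 1); (9, 1); (9, 1); (9, 3)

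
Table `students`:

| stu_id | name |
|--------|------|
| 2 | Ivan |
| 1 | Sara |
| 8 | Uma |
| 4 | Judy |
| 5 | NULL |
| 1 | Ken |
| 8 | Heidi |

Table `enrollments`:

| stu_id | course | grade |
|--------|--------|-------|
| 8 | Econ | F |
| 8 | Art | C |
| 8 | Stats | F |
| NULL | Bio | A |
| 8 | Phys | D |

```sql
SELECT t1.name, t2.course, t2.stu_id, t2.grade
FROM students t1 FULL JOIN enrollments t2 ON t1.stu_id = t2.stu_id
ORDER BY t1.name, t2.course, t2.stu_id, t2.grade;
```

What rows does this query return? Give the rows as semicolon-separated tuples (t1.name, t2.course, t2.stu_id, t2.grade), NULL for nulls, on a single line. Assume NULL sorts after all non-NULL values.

FULL OUTER JOIN keeps every row from both sides; unmatched rows get NULL for the other side's columns.
Matching on t1.stu_id = t2.stu_id. A NULL in a compared column never satisfies the condition.
Matched pairs: 8; unmatched t1 rows kept: 5; unmatched t2 rows kept: 1.

(Heidi, Art, 8, C); (Heidi, Econ, 8, F); (Heidi, Phys, 8, D); (Heidi, Stats, 8, F); (Ivan, NULL, NULL, NULL); (Judy, NULL, NULL, NULL); (Ken, NULL, NULL, NULL); (Sara, NULL, NULL, NULL); (Uma, Art, 8, C); (Uma, Econ, 8, F); (Uma, Phys, 8, D); (Uma, Stats, 8, F); (NULL, Bio, NULL, A); (NULL, NULL, NULL, NULL)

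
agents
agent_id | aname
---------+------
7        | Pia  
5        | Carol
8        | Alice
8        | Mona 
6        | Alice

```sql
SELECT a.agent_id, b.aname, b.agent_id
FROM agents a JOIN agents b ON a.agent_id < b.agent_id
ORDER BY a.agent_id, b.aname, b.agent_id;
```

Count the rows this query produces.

INNER JOIN keeps only pairs where the ON condition holds.
Matching on a.agent_id < b.agent_id.
- agent_id=7: 2 matching b row(s), so 2 row(s) emitted.
- agent_id=5: 4 matching b row(s), so 4 row(s) emitted.
- agent_id=8: no matching b row, dropped.
- agent_id=8: no matching b row, dropped.
- agent_id=6: 3 matching b row(s), so 3 row(s) emitted.
Total: 9 rows.

9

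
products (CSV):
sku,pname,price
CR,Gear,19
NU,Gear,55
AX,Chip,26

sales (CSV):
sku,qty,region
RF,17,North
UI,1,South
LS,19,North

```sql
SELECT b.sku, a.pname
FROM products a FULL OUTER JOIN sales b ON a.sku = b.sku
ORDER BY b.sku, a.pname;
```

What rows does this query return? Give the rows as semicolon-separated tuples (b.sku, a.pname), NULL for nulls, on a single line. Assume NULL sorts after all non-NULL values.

FULL OUTER JOIN keeps every row from both sides; unmatched rows get NULL for the other side's columns.
Matching on a.sku = b.sku.
- a (sku=CR) has no partner → padded with NULL.
- a (sku=NU) has no partner → padded with NULL.
- a (sku=AX) has no partner → padded with NULL.
- 3 b row(s) had no a match → kept, a columns NULL.
After projecting and ordering:
b.sku | a.pname
LS | NULL
RF | NULL
UI | NULL
NULL | Chip
NULL | Gear
NULL | Gear

(LS, NULL); (RF, NULL); (UI, NULL); (NULL, Chip); (NULL, Gear); (NULL, Gear)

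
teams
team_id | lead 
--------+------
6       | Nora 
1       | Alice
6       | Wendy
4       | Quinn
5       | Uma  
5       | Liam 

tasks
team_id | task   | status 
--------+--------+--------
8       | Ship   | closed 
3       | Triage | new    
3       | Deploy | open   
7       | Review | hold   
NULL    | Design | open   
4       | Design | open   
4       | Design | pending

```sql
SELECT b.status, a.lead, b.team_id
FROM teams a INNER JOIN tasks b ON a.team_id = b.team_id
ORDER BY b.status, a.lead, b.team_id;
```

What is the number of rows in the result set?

2

INNER JOIN keeps only pairs where the ON condition holds.
Matching on a.team_id = b.team_id. A NULL in a compared column never satisfies the condition.
Matched pairs: 2.
Total: 2 rows.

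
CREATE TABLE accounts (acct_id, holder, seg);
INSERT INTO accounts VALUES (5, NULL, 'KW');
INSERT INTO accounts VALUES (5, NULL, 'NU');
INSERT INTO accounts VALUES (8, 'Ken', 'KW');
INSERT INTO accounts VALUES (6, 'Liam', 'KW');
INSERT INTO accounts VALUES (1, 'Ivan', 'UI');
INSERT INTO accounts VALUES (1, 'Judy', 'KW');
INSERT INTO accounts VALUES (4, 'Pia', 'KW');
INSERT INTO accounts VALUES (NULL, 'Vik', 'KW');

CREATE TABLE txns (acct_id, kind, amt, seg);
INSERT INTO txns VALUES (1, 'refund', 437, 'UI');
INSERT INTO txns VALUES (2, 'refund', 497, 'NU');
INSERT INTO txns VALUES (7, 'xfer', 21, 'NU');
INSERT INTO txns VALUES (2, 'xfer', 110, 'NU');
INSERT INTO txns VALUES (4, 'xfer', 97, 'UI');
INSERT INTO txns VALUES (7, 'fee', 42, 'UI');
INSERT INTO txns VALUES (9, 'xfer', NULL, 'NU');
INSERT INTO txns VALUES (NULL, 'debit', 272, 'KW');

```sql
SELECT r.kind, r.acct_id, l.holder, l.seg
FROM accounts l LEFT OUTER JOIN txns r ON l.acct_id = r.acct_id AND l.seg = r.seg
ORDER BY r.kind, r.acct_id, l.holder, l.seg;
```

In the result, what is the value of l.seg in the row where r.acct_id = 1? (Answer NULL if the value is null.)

UI

LEFT JOIN keeps every row from `accounts`; unmatched rows get NULL for `txns`'s columns.
Matching on l.acct_id = r.acct_id AND l.seg = r.seg. A NULL in a compared column never satisfies the condition.
- l row (acct_id=5, seg=KW): no match → kept, r columns NULL.
- l row (acct_id=5, seg=NU): no match → kept, r columns NULL.
- l row (acct_id=8, seg=KW): no match → kept, r columns NULL.
- l row (acct_id=6, seg=KW): no match → kept, r columns NULL.
- l row (acct_id=1, seg=UI): matches 1 r row(s) → 1 output row(s).
- l row (acct_id=1, seg=KW): no match → kept, r columns NULL.
- l row (acct_id=4, seg=KW): no match → kept, r columns NULL.
- l row (acct_id=NULL, seg=KW): no match → kept, r columns NULL.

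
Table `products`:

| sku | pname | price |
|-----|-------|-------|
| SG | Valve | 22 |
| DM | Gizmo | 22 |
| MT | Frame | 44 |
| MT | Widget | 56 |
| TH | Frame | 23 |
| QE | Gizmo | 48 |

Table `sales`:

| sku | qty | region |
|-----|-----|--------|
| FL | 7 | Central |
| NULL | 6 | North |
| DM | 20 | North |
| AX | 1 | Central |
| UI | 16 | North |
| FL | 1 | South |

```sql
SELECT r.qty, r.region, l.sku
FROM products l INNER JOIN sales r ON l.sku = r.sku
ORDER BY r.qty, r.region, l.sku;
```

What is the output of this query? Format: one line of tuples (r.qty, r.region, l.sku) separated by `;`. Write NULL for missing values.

(20, North, DM)

INNER JOIN keeps only pairs where the ON condition holds.
Matching on l.sku = r.sku. A NULL in a compared column never satisfies the condition.
- l[0] sku=SG → no match; dropped.
- l[1] sku=DM → 1 match(es) in r → 1 row(s).
- l[2] sku=MT → no match; dropped.
- l[3] sku=MT → no match; dropped.
- l[4] sku=TH → no match; dropped.
- l[5] sku=QE → no match; dropped.
After projecting and ordering:
r.qty | r.region | l.sku
20 | North | DM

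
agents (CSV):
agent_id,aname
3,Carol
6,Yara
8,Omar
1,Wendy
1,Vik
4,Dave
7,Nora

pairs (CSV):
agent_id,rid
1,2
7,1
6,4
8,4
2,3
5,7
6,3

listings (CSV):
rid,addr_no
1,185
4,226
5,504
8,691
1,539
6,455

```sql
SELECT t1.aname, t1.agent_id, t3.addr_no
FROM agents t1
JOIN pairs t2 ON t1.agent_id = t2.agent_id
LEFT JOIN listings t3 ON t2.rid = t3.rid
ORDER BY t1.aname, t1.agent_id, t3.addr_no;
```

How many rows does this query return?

Step 1 — t1 INNER JOIN t2 on agent_id → 6 row(s).
Then LEFT JOIN `listings t3` on rid: each of those 6 rows is kept; rows whose t2.rid has no match in t3 get NULL for t3's columns.
Result: 7 row(s).

7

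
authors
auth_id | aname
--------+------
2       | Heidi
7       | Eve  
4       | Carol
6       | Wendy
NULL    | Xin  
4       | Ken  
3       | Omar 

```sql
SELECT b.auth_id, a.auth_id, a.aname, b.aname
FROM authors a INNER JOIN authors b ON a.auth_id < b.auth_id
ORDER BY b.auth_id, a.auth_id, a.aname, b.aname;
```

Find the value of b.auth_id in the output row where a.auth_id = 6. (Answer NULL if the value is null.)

INNER JOIN keeps only pairs where the ON condition holds.
Matching on a.auth_id < b.auth_id. A NULL in a compared column never satisfies the condition.
- a row (auth_id=2): matches 5 b row(s) → 5 output row(s).
- a row (auth_id=7): no match → dropped.
- a row (auth_id=4): matches 2 b row(s) → 2 output row(s).
- a row (auth_id=6): matches 1 b row(s) → 1 output row(s).
- a row (auth_id=NULL): no match → dropped.
- a row (auth_id=4): matches 2 b row(s) → 2 output row(s).
- a row (auth_id=3): matches 4 b row(s) → 4 output row(s).

7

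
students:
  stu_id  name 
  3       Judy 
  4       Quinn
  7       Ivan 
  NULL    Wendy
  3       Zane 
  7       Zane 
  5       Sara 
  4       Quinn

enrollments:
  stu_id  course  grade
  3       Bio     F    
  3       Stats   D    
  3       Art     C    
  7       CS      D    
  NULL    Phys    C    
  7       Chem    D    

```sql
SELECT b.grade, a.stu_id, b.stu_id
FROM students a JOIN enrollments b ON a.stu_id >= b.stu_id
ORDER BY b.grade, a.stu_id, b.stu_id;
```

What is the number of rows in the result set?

25

INNER JOIN keeps only pairs where the ON condition holds.
Matching on a.stu_id >= b.stu_id. A NULL in a compared column never satisfies the condition.
- stu_id=3: 3 matching b row(s), so 3 row(s) emitted.
- stu_id=4: 3 matching b row(s), so 3 row(s) emitted.
- stu_id=7: 5 matching b row(s), so 5 row(s) emitted.
- stu_id=NULL: no matching b row, dropped.
- stu_id=3: 3 matching b row(s), so 3 row(s) emitted.
- stu_id=7: 5 matching b row(s), so 5 row(s) emitted.
- stu_id=5: 3 matching b row(s), so 3 row(s) emitted.
- stu_id=4: 3 matching b row(s), so 3 row(s) emitted.
Total: 25 rows.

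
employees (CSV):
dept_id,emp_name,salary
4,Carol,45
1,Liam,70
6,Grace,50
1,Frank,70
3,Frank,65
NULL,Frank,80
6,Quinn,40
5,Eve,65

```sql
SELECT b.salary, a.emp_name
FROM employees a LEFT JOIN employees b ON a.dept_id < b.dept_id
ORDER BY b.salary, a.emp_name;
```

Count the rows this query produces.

22

LEFT JOIN keeps every row from `employees a`; unmatched rows get NULL for `employees b`'s columns.
Matching on a.dept_id < b.dept_id. A NULL in a compared column never satisfies the condition.
Matched pairs: 19; unmatched a rows kept: 3.
Total: 19 matched + 3 padded = 22 rows.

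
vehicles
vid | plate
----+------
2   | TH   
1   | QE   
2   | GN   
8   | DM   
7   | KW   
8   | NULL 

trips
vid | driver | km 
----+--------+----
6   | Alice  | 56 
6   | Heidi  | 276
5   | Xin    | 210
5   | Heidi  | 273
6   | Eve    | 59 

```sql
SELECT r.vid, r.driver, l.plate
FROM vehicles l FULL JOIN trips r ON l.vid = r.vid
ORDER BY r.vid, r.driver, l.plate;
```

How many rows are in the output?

11

FULL OUTER JOIN keeps every row from both sides; unmatched rows get NULL for the other side's columns.
Matching on l.vid = r.vid.
- l (vid=2) has no partner → padded with NULL.
- l (vid=1) has no partner → padded with NULL.
- l (vid=2) has no partner → padded with NULL.
- l (vid=8) has no partner → padded with NULL.
- l (vid=7) has no partner → padded with NULL.
- l (vid=8) has no partner → padded with NULL.
- plus 5 unmatched r row(s), each kept with NULL l columns.
Total: 0 matched + 11 padded = 11 rows.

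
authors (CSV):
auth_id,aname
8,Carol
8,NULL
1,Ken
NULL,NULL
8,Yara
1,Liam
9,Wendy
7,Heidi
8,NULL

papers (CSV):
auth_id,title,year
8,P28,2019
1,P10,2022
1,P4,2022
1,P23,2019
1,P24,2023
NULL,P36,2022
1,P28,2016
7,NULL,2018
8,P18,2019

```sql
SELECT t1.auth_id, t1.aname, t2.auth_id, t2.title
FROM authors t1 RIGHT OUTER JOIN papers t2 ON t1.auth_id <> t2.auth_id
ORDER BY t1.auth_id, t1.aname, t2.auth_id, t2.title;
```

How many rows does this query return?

46

RIGHT JOIN keeps every row from `papers`; unmatched rows get NULL for `authors`'s columns.
Matching on t1.auth_id <> t2.auth_id. A NULL in a compared column never satisfies the condition.
Matched pairs: 45; unmatched t2 rows kept: 1.
Total: 45 matched + 1 padded = 46 rows.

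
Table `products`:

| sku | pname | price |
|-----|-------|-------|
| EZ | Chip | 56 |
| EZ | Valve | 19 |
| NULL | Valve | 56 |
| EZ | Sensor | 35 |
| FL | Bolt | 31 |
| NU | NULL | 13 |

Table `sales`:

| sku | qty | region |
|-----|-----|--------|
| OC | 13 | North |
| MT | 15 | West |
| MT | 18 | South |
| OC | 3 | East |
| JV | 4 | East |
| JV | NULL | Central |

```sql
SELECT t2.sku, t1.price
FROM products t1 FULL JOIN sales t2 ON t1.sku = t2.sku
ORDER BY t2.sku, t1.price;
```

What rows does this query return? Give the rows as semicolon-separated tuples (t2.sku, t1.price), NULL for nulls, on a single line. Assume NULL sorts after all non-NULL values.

FULL OUTER JOIN keeps every row from both sides; unmatched rows get NULL for the other side's columns.
Matching on t1.sku = t2.sku. A NULL in a compared column never satisfies the condition.
- sku=EZ: no t2 row matches, row kept with t2 columns NULL.
- sku=EZ: no t2 row matches, row kept with t2 columns NULL.
- sku=NULL: no t2 row matches, row kept with t2 columns NULL.
- sku=EZ: no t2 row matches, row kept with t2 columns NULL.
- sku=FL: no t2 row matches, row kept with t2 columns NULL.
- sku=NU: no t2 row matches, row kept with t2 columns NULL.
- 6 t2 row(s) had no t1 match → kept, t1 columns NULL.

(JV, NULL); (JV, NULL); (MT, NULL); (MT, NULL); (OC, NULL); (OC, NULL); (NULL, 13); (NULL, 19); (NULL, 31); (NULL, 35); (NULL, 56); (NULL, 56)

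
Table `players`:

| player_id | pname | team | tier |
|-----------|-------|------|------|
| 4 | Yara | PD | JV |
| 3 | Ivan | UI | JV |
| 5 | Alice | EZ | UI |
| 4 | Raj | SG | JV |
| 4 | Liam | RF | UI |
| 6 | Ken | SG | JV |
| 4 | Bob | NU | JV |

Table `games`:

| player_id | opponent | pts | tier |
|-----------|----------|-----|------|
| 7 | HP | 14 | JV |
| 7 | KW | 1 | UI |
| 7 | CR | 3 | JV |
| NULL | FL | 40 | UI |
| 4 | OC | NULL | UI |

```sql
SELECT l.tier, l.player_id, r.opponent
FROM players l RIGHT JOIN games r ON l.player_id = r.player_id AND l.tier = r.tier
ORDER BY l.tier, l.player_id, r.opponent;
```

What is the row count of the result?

5

RIGHT JOIN keeps every row from `games`; unmatched rows get NULL for `players`'s columns.
Matching on l.player_id = r.player_id AND l.tier = r.tier. A NULL in a compared column never satisfies the condition.
- player_id=4, tier=JV: no matching r row.
- player_id=3, tier=JV: no matching r row.
- player_id=5, tier=UI: no matching r row.
- player_id=4, tier=JV: no matching r row.
- player_id=4, tier=UI: 1 matching r row(s), so 1 row(s) emitted.
- player_id=6, tier=JV: no matching r row.
- player_id=4, tier=JV: no matching r row.
- 4 row(s) from r found no l partner → padded with NULL.
Total: 1 matched + 4 padded = 5 rows.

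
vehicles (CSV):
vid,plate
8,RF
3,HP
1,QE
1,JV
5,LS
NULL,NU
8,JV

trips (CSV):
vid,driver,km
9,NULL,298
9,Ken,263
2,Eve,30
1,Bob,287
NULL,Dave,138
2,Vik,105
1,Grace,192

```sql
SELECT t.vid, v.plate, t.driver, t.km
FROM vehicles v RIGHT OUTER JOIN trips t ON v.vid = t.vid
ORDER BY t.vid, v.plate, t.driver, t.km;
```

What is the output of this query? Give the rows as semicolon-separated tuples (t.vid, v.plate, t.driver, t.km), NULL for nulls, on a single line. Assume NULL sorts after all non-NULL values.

(1, JV, Bob, 287); (1, JV, Grace, 192); (1, QE, Bob, 287); (1, QE, Grace, 192); (2, NULL, Eve, 30); (2, NULL, Vik, 105); (9, NULL, Ken, 263); (9, NULL, NULL, 298); (NULL, NULL, Dave, 138)

RIGHT JOIN keeps every row from `trips`; unmatched rows get NULL for `vehicles`'s columns.
Matching on v.vid = t.vid. A NULL in a compared column never satisfies the condition.
- v (vid=8) has no partner in t.
- v (vid=3) has no partner in t.
- v (vid=1) pairs with 2 row(s) of t.
- v (vid=1) pairs with 2 row(s) of t.
- v (vid=5) has no partner in t.
- v (vid=NULL) has no partner in t.
- v (vid=8) has no partner in t.
- 5 row(s) from t found no v partner → padded with NULL.
After projecting and ordering:
t.vid | v.plate | t.driver | t.km
1 | JV | Bob | 287
1 | JV | Grace | 192
1 | QE | Bob | 287
1 | QE | Grace | 192
2 | NULL | Eve | 30
2 | NULL | Vik | 105
9 | NULL | Ken | 263
9 | NULL | NULL | 298
NULL | NULL | Dave | 138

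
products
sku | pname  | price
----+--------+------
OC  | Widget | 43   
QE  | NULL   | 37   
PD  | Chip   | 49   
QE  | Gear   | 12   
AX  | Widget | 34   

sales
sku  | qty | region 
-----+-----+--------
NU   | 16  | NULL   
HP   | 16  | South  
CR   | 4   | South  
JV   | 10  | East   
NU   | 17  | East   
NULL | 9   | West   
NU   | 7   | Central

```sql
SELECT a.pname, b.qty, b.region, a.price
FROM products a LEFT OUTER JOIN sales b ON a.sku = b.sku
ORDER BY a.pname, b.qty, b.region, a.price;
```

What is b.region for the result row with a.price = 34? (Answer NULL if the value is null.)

NULL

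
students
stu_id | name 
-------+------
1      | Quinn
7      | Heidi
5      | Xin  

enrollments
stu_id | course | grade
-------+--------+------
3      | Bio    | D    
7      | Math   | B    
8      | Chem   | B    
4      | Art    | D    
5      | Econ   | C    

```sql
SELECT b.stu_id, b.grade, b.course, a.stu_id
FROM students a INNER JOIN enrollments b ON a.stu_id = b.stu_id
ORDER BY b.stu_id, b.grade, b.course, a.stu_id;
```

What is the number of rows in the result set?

2

INNER JOIN keeps only pairs where the ON condition holds.
Matching on a.stu_id = b.stu_id.
- a (stu_id=1) has no partner → excluded.
- a (stu_id=7) pairs with 1 row(s) of b.
- a (stu_id=5) pairs with 1 row(s) of b.
Total: 2 rows.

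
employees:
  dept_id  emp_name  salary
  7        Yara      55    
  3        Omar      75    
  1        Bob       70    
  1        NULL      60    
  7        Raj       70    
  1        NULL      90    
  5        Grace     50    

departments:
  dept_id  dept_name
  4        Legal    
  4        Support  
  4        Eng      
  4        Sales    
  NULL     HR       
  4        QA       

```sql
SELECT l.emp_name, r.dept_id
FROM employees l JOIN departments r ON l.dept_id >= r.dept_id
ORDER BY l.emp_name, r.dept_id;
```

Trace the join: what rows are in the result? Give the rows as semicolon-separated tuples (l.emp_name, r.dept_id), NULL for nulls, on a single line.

INNER JOIN keeps only pairs where the ON condition holds.
Matching on l.dept_id >= r.dept_id. A NULL in a compared column never satisfies the condition.
Matched pairs: 15.

(Grace, 4); (Grace, 4); (Grace, 4); (Grace, 4); (Grace, 4); (Raj, 4); (Raj, 4); (Raj, 4); (Raj, 4); (Raj, 4); (Yara, 4); (Yara, 4); (Yara, 4); (Yara, 4); (Yara, 4)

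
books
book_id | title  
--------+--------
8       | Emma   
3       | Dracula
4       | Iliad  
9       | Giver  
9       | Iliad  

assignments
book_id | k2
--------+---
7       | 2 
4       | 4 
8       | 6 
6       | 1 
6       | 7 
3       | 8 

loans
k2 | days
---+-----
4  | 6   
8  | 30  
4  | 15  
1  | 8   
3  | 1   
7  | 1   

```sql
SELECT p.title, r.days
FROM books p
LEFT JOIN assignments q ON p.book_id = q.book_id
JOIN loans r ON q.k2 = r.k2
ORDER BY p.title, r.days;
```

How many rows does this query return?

Joins associate left-to-right: books LEFT JOIN assignments on book_id gives 5 intermediate row(s).
Then INNER JOIN `loans r` on k2: keep only rows whose q.k2 appears in r.
Result: 3 row(s).

3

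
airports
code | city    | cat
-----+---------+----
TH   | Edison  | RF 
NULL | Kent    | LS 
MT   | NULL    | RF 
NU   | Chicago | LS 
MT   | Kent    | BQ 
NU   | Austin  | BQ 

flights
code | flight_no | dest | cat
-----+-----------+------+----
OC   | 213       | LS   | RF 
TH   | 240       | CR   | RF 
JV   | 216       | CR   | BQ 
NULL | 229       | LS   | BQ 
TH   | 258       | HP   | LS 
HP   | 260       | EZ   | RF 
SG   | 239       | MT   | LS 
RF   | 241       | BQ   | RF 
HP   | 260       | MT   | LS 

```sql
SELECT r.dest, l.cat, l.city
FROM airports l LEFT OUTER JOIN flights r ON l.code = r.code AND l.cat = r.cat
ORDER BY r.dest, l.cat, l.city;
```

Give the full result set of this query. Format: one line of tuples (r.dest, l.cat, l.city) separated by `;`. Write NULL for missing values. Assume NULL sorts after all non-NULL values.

(CR, RF, Edison); (NULL, BQ, Austin); (NULL, BQ, Kent); (NULL, LS, Chicago); (NULL, LS, Kent); (NULL, RF, NULL)

LEFT JOIN keeps every row from `airports`; unmatched rows get NULL for `flights`'s columns.
Matching on l.code = r.code AND l.cat = r.cat. A NULL in a compared column never satisfies the condition.
- l[0] code=TH, cat=RF → 1 match(es) in r → 1 row(s).
- l[1] code=NULL, cat=LS → no match; kept with NULLs on the r side.
- l[2] code=MT, cat=RF → no match; kept with NULLs on the r side.
- l[3] code=NU, cat=LS → no match; kept with NULLs on the r side.
- l[4] code=MT, cat=BQ → no match; kept with NULLs on the r side.
- l[5] code=NU, cat=BQ → no match; kept with NULLs on the r side.
After projecting and ordering:
r.dest | l.cat | l.city
CR | RF | Edison
NULL | BQ | Austin
NULL | BQ | Kent
NULL | LS | Chicago
NULL | LS | Kent
NULL | RF | NULL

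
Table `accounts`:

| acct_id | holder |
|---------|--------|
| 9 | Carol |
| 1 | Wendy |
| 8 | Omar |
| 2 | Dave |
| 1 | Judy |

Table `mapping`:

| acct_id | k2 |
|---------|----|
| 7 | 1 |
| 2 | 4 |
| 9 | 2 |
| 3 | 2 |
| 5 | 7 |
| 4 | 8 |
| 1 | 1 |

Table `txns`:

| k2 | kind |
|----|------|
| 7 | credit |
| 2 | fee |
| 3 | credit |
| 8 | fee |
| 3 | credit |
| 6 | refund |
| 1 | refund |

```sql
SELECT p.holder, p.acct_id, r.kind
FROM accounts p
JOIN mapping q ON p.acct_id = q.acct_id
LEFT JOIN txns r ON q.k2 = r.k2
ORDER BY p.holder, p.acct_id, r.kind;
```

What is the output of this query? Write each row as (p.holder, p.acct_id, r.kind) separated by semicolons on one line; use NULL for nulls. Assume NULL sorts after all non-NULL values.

(Carol, 9, fee); (Dave, 2, NULL); (Judy, 1, refund); (Wendy, 1, refund)

Evaluate left to right. First `accounts p INNER JOIN mapping q` on acct_id: 4 row(s).
Then LEFT JOIN `txns r` on k2: each of those 4 rows is kept; rows whose q.k2 has no match in r get NULL for r's columns.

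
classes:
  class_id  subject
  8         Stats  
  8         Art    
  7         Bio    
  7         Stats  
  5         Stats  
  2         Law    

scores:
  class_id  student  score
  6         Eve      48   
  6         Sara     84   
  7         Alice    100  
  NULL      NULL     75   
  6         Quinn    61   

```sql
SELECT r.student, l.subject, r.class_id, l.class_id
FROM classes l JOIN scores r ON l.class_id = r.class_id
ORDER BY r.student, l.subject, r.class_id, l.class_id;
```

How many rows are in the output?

INNER JOIN keeps only pairs where the ON condition holds.
Matching on l.class_id = r.class_id. A NULL in a compared column never satisfies the condition.
Matched pairs: 2.
Total: 2 rows.

2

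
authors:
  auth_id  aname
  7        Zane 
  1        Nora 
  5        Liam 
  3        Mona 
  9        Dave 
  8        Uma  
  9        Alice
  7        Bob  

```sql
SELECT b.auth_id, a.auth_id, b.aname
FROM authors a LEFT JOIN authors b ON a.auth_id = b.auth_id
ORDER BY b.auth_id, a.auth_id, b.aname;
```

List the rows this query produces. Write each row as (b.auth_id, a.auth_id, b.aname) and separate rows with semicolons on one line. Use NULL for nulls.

(1, 1, Nora); (3, 3, Mona); (5, 5, Liam); (7, 7, Bob); (7, 7, Bob); (7, 7, Zane); (7, 7, Zane); (8, 8, Uma); (9, 9, Alice); (9, 9, Alice); (9, 9, Dave); (9, 9, Dave)

LEFT JOIN keeps every row from `authors a`; unmatched rows get NULL for `authors b`'s columns.
Matching on a.auth_id = b.auth_id.
Matched pairs: 12; unmatched a rows kept: 0.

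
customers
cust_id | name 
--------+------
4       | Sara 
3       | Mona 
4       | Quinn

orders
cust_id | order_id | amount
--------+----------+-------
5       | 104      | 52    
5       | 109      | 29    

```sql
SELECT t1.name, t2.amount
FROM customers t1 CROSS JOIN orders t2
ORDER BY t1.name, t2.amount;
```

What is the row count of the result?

CROSS JOIN pairs every row of `customers` with every row of `orders`: 3 × 2 = 6 rows.

6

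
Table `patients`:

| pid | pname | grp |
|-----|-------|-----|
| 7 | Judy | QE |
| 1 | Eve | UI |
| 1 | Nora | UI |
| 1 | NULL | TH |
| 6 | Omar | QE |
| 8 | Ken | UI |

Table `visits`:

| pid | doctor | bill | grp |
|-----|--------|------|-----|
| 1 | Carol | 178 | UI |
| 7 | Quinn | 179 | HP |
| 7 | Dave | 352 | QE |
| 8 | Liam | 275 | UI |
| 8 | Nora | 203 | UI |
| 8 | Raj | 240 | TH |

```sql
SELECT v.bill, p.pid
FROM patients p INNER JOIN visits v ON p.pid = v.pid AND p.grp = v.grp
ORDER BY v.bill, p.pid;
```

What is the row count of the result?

5

INNER JOIN keeps only pairs where the ON condition holds.
Matching on p.pid = v.pid AND p.grp = v.grp.
- p[0] pid=7, grp=QE → 1 match(es) in v → 1 row(s).
- p[1] pid=1, grp=UI → 1 match(es) in v → 1 row(s).
- p[2] pid=1, grp=UI → 1 match(es) in v → 1 row(s).
- p[3] pid=1, grp=TH → no match; dropped.
- p[4] pid=6, grp=QE → no match; dropped.
- p[5] pid=8, grp=UI → 2 match(es) in v → 2 row(s).
Total: 5 rows.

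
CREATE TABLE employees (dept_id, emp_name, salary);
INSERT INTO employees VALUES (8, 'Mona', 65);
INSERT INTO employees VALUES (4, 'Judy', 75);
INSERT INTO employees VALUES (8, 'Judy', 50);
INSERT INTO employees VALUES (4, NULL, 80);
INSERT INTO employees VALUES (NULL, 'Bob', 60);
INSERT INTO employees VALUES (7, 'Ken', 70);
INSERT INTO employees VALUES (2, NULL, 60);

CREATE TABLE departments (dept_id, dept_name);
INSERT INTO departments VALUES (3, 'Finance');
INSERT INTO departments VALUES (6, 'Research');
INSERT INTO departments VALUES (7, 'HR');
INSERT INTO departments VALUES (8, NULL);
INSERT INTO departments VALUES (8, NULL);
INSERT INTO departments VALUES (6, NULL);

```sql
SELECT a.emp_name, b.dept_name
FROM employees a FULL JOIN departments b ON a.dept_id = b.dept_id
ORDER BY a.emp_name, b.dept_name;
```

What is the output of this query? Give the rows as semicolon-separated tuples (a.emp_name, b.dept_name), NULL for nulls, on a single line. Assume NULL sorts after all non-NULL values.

(Bob, NULL); (Judy, NULL); (Judy, NULL); (Judy, NULL); (Ken, HR); (Mona, NULL); (Mona, NULL); (NULL, Finance); (NULL, Research); (NULL, NULL); (NULL, NULL); (NULL, NULL)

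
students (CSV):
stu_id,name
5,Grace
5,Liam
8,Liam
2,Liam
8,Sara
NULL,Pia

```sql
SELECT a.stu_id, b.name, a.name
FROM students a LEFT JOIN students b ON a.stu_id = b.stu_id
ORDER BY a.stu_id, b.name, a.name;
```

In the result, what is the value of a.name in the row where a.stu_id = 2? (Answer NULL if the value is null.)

Liam

LEFT JOIN keeps every row from `students a`; unmatched rows get NULL for `students b`'s columns.
Matching on a.stu_id = b.stu_id. A NULL in a compared column never satisfies the condition.
Matched pairs: 9; unmatched a rows kept: 1.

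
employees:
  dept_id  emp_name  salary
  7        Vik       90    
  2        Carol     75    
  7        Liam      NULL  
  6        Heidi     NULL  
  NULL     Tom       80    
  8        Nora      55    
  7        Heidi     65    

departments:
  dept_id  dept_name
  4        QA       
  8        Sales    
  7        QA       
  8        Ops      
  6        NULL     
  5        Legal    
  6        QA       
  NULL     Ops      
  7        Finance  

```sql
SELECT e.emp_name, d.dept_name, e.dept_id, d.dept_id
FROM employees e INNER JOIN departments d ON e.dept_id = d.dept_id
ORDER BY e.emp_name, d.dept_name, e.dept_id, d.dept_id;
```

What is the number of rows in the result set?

INNER JOIN keeps only pairs where the ON condition holds.
Matching on e.dept_id = d.dept_id. A NULL in a compared column never satisfies the condition.
- e (dept_id=7) pairs with 2 row(s) of d.
- e (dept_id=2) has no partner → excluded.
- e (dept_id=7) pairs with 2 row(s) of d.
- e (dept_id=6) pairs with 2 row(s) of d.
- e (dept_id=NULL) has no partner → excluded.
- e (dept_id=8) pairs with 2 row(s) of d.
- e (dept_id=7) pairs with 2 row(s) of d.
Total: 10 rows.

10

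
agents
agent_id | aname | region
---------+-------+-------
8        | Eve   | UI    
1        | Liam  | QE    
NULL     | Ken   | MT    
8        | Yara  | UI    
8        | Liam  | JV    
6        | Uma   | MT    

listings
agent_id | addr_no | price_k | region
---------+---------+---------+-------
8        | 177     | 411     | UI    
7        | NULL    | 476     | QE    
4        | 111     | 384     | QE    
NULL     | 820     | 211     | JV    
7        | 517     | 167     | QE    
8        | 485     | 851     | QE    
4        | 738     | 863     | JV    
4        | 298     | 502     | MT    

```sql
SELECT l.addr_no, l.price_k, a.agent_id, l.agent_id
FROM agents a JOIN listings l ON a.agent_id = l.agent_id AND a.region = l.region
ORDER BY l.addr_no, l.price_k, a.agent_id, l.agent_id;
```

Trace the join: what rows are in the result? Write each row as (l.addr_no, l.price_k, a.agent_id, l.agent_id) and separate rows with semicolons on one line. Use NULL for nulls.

INNER JOIN keeps only pairs where the ON condition holds.
Matching on a.agent_id = l.agent_id AND a.region = l.region. A NULL in a compared column never satisfies the condition.
- a row (agent_id=8, region=UI): matches 1 l row(s) → 1 output row(s).
- a row (agent_id=1, region=QE): no match → dropped.
- a row (agent_id=NULL, region=MT): no match → dropped.
- a row (agent_id=8, region=UI): matches 1 l row(s) → 1 output row(s).
- a row (agent_id=8, region=JV): no match → dropped.
- a row (agent_id=6, region=MT): no match → dropped.
After projecting and ordering:
l.addr_no | l.price_k | a.agent_id | l.agent_id
177 | 411 | 8 | 8
177 | 411 | 8 | 8

(177, 411, 8, 8); (177, 411, 8, 8)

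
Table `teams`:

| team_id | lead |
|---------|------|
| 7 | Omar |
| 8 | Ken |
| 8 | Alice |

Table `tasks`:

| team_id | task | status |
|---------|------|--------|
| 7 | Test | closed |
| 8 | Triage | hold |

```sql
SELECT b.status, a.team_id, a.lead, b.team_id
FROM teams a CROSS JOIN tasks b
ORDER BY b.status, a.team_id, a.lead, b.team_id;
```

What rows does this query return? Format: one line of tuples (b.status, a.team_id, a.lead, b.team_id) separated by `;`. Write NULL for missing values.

(closed, 7, Omar, 7); (closed, 8, Alice, 7); (closed, 8, Ken, 7); (hold, 7, Omar, 8); (hold, 8, Alice, 8); (hold, 8, Ken, 8)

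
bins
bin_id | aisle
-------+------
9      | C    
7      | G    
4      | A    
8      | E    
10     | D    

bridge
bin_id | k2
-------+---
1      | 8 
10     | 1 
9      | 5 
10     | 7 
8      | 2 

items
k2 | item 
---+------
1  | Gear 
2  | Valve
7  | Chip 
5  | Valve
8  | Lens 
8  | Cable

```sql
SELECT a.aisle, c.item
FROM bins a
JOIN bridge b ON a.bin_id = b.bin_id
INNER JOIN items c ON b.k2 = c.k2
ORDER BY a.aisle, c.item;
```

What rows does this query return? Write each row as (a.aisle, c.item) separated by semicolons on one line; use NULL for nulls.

Evaluate left to right. First `bins a INNER JOIN bridge b` on bin_id: 4 row(s).
Then INNER JOIN `items c` on k2: keep only rows whose b.k2 appears in c.

(C, Valve); (D, Chip); (D, Gear); (E, Valve)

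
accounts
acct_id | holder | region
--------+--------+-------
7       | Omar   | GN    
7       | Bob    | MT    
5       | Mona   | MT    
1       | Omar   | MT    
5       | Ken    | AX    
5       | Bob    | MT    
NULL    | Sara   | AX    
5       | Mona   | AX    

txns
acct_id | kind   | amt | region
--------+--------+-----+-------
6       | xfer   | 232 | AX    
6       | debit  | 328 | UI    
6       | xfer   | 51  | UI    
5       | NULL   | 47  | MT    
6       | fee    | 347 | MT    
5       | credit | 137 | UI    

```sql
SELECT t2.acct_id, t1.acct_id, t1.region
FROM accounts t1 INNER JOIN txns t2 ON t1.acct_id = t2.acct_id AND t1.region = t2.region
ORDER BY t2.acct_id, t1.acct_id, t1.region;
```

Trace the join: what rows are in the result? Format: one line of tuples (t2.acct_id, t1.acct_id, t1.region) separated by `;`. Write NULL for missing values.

INNER JOIN keeps only pairs where the ON condition holds.
Matching on t1.acct_id = t2.acct_id AND t1.region = t2.region. A NULL in a compared column never satisfies the condition.
- acct_id=7, region=GN: no matching t2 row, dropped.
- acct_id=7, region=MT: no matching t2 row, dropped.
- acct_id=5, region=MT: 1 matching t2 row(s), so 1 row(s) emitted.
- acct_id=1, region=MT: no matching t2 row, dropped.
- acct_id=5, region=AX: no matching t2 row, dropped.
- acct_id=5, region=MT: 1 matching t2 row(s), so 1 row(s) emitted.
- acct_id=NULL, region=AX: no matching t2 row, dropped.
- acct_id=5, region=AX: no matching t2 row, dropped.
After projecting and ordering:
t2.acct_id | t1.acct_id | t1.region
5 | 5 | MT
5 | 5 | MT

(5, 5, MT); (5, 5, MT)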